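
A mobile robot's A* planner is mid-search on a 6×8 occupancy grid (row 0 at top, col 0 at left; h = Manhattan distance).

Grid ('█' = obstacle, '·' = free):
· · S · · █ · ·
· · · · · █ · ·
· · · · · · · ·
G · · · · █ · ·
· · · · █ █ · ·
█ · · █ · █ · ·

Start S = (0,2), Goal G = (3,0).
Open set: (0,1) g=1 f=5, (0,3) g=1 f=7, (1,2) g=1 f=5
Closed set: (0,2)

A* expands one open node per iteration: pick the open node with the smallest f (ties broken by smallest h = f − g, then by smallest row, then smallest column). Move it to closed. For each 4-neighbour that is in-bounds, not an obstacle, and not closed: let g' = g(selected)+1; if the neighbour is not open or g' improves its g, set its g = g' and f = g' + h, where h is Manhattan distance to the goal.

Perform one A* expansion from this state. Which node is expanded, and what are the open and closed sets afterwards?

expanded=(0,1); open=[(0,0) g=2 f=5, (0,3) g=1 f=7, (1,1) g=2 f=5, (1,2) g=1 f=5]; closed=[(0,1), (0,2)]

step 1: expand (0,1) (f=5, h=4) → closed; open now [(0,0) g=2 f=5, (0,3) g=1 f=7, (1,1) g=2 f=5, (1,2) g=1 f=5]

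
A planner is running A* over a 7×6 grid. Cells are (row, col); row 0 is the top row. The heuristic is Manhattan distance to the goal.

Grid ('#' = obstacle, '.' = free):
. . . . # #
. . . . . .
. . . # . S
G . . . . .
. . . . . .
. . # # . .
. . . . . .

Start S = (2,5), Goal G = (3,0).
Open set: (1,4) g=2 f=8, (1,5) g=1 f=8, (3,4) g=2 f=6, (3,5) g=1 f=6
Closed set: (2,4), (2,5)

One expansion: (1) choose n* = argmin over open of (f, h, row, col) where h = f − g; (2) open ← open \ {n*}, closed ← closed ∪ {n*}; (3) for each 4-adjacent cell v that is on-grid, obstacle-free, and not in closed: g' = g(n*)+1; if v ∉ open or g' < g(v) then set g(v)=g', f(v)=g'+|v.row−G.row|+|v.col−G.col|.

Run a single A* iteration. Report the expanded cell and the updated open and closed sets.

step 1: expand (3,4) (f=6, h=4) → closed; open now [(1,4) g=2 f=8, (1,5) g=1 f=8, (3,3) g=3 f=6, (3,5) g=1 f=6, (4,4) g=3 f=8]

expanded=(3,4); open=[(1,4) g=2 f=8, (1,5) g=1 f=8, (3,3) g=3 f=6, (3,5) g=1 f=6, (4,4) g=3 f=8]; closed=[(2,4), (2,5), (3,4)]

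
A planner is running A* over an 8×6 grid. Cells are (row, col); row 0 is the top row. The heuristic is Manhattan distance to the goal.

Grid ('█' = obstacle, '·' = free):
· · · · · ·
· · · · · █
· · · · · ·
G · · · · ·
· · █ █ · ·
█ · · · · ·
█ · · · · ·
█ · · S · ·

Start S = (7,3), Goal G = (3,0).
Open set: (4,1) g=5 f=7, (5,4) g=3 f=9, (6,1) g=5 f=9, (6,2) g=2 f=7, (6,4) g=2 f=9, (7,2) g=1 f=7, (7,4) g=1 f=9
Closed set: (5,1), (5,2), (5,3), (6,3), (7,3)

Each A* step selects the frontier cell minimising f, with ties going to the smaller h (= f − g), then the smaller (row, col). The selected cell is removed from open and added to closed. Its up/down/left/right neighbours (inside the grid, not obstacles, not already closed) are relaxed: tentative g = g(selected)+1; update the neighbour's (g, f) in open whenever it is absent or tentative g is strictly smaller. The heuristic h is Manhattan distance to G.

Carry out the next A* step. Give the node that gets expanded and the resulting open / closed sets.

step 1: expand (4,1) (f=7, h=2) → closed; open now [(3,1) g=6 f=7, (4,0) g=6 f=7, (5,4) g=3 f=9, (6,1) g=5 f=9, (6,2) g=2 f=7, (6,4) g=2 f=9, (7,2) g=1 f=7, (7,4) g=1 f=9]

expanded=(4,1); open=[(3,1) g=6 f=7, (4,0) g=6 f=7, (5,4) g=3 f=9, (6,1) g=5 f=9, (6,2) g=2 f=7, (6,4) g=2 f=9, (7,2) g=1 f=7, (7,4) g=1 f=9]; closed=[(4,1), (5,1), (5,2), (5,3), (6,3), (7,3)]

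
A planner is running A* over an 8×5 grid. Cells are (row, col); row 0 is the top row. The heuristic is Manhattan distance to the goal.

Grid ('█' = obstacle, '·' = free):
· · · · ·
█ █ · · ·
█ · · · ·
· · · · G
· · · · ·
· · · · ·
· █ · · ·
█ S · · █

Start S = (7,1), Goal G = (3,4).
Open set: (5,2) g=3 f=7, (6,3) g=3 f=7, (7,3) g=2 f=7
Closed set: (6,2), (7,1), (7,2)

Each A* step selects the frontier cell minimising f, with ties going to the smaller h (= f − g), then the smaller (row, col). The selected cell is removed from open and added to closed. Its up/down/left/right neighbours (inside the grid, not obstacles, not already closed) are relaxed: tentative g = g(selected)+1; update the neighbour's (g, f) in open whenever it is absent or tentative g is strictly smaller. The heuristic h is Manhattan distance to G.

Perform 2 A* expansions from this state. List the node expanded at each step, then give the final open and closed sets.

step 1: expand (5,2) (f=7, h=4) → closed; open now [(4,2) g=4 f=7, (5,1) g=4 f=9, (5,3) g=4 f=7, (6,3) g=3 f=7, (7,3) g=2 f=7]
step 2: expand (4,2) (f=7, h=3) → closed; open now [(3,2) g=5 f=7, (4,1) g=5 f=9, (4,3) g=5 f=7, (5,1) g=4 f=9, (5,3) g=4 f=7, (6,3) g=3 f=7, (7,3) g=2 f=7]

order=[(5,2) → (4,2)]; open=[(3,2) g=5 f=7, (4,1) g=5 f=9, (4,3) g=5 f=7, (5,1) g=4 f=9, (5,3) g=4 f=7, (6,3) g=3 f=7, (7,3) g=2 f=7]; closed=[(4,2), (5,2), (6,2), (7,1), (7,2)]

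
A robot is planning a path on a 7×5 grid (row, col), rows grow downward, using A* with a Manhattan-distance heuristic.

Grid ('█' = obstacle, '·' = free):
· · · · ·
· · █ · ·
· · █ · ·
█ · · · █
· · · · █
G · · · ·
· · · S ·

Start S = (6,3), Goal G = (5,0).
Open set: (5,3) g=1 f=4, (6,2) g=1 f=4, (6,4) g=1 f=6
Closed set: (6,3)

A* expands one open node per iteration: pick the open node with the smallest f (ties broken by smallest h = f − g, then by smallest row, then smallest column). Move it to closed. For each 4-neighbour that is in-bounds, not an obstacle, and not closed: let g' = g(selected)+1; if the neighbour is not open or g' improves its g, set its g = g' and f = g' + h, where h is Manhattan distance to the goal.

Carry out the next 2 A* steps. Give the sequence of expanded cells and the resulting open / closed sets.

step 1: expand (5,3) (f=4, h=3) → closed; open now [(4,3) g=2 f=6, (5,2) g=2 f=4, (5,4) g=2 f=6, (6,2) g=1 f=4, (6,4) g=1 f=6]
step 2: expand (5,2) (f=4, h=2) → closed; open now [(4,2) g=3 f=6, (4,3) g=2 f=6, (5,1) g=3 f=4, (5,4) g=2 f=6, (6,2) g=1 f=4, (6,4) g=1 f=6]

order=[(5,3) → (5,2)]; open=[(4,2) g=3 f=6, (4,3) g=2 f=6, (5,1) g=3 f=4, (5,4) g=2 f=6, (6,2) g=1 f=4, (6,4) g=1 f=6]; closed=[(5,2), (5,3), (6,3)]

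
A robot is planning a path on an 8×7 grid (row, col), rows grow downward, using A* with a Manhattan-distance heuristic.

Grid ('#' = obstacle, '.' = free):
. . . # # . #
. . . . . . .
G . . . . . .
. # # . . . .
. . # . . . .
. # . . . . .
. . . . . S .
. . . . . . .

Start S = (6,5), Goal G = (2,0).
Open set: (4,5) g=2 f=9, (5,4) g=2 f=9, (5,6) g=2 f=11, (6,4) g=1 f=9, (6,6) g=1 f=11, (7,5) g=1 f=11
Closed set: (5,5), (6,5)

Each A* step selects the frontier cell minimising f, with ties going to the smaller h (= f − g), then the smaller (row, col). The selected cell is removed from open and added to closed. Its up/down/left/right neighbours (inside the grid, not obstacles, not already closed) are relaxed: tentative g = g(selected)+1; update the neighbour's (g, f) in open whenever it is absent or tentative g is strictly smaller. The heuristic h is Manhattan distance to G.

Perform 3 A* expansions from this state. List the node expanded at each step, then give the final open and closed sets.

step 1: expand (4,5) (f=9, h=7) → closed; open now [(3,5) g=3 f=9, (4,4) g=3 f=9, (4,6) g=3 f=11, (5,4) g=2 f=9, (5,6) g=2 f=11, (6,4) g=1 f=9, (6,6) g=1 f=11, (7,5) g=1 f=11]
step 2: expand (3,5) (f=9, h=6) → closed; open now [(2,5) g=4 f=9, (3,4) g=4 f=9, (3,6) g=4 f=11, (4,4) g=3 f=9, (4,6) g=3 f=11, (5,4) g=2 f=9, (5,6) g=2 f=11, (6,4) g=1 f=9, (6,6) g=1 f=11, (7,5) g=1 f=11]
step 3: expand (2,5) (f=9, h=5) → closed; open now [(1,5) g=5 f=11, (2,4) g=5 f=9, (2,6) g=5 f=11, (3,4) g=4 f=9, (3,6) g=4 f=11, (4,4) g=3 f=9, (4,6) g=3 f=11, (5,4) g=2 f=9, (5,6) g=2 f=11, (6,4) g=1 f=9, (6,6) g=1 f=11, (7,5) g=1 f=11]

order=[(4,5) → (3,5) → (2,5)]; open=[(1,5) g=5 f=11, (2,4) g=5 f=9, (2,6) g=5 f=11, (3,4) g=4 f=9, (3,6) g=4 f=11, (4,4) g=3 f=9, (4,6) g=3 f=11, (5,4) g=2 f=9, (5,6) g=2 f=11, (6,4) g=1 f=9, (6,6) g=1 f=11, (7,5) g=1 f=11]; closed=[(2,5), (3,5), (4,5), (5,5), (6,5)]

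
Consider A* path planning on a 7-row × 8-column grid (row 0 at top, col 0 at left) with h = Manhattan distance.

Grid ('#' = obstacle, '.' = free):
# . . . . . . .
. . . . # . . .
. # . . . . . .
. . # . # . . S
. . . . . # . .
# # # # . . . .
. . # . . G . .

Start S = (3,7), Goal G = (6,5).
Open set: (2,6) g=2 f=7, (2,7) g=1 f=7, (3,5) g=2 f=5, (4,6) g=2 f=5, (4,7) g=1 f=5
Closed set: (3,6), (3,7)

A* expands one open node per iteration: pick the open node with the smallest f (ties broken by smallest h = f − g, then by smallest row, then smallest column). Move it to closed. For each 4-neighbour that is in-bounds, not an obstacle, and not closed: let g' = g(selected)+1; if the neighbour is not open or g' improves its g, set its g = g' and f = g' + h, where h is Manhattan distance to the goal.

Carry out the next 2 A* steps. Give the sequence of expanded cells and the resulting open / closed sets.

order=[(3,5) → (4,6)]; open=[(2,5) g=3 f=7, (2,6) g=2 f=7, (2,7) g=1 f=7, (4,7) g=1 f=5, (5,6) g=3 f=5]; closed=[(3,5), (3,6), (3,7), (4,6)]

step 1: expand (3,5) (f=5, h=3) → closed; open now [(2,5) g=3 f=7, (2,6) g=2 f=7, (2,7) g=1 f=7, (4,6) g=2 f=5, (4,7) g=1 f=5]
step 2: expand (4,6) (f=5, h=3) → closed; open now [(2,5) g=3 f=7, (2,6) g=2 f=7, (2,7) g=1 f=7, (4,7) g=1 f=5, (5,6) g=3 f=5]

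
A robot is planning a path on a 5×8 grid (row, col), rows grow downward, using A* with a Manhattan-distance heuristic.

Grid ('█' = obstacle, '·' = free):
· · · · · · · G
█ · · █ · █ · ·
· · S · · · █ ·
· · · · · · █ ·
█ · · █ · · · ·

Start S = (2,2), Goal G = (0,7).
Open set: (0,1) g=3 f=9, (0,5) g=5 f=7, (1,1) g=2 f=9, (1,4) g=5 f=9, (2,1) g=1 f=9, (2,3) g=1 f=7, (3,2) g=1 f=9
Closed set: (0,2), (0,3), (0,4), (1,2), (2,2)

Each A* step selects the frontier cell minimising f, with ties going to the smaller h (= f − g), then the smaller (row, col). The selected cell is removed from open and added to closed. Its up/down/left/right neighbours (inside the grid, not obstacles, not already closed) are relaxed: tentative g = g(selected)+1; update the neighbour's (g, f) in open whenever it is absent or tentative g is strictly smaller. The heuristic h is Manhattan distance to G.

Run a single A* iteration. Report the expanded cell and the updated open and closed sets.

expanded=(0,5); open=[(0,1) g=3 f=9, (0,6) g=6 f=7, (1,1) g=2 f=9, (1,4) g=5 f=9, (2,1) g=1 f=9, (2,3) g=1 f=7, (3,2) g=1 f=9]; closed=[(0,2), (0,3), (0,4), (0,5), (1,2), (2,2)]

step 1: expand (0,5) (f=7, h=2) → closed; open now [(0,1) g=3 f=9, (0,6) g=6 f=7, (1,1) g=2 f=9, (1,4) g=5 f=9, (2,1) g=1 f=9, (2,3) g=1 f=7, (3,2) g=1 f=9]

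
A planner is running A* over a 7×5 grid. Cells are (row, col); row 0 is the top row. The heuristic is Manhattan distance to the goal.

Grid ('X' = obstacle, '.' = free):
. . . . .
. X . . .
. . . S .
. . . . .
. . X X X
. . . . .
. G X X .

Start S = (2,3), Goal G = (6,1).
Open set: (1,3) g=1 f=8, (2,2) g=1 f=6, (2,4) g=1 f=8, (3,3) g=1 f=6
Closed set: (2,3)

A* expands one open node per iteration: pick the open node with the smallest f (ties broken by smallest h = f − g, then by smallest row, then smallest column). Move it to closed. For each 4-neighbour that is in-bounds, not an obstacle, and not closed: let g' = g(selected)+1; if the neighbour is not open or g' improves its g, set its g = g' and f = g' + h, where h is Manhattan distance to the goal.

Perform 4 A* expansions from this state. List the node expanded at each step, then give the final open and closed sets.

step 1: expand (2,2) (f=6, h=5) → closed; open now [(1,2) g=2 f=8, (1,3) g=1 f=8, (2,1) g=2 f=6, (2,4) g=1 f=8, (3,2) g=2 f=6, (3,3) g=1 f=6]
step 2: expand (2,1) (f=6, h=4) → closed; open now [(1,2) g=2 f=8, (1,3) g=1 f=8, (2,0) g=3 f=8, (2,4) g=1 f=8, (3,1) g=3 f=6, (3,2) g=2 f=6, (3,3) g=1 f=6]
step 3: expand (3,1) (f=6, h=3) → closed; open now [(1,2) g=2 f=8, (1,3) g=1 f=8, (2,0) g=3 f=8, (2,4) g=1 f=8, (3,0) g=4 f=8, (3,2) g=2 f=6, (3,3) g=1 f=6, (4,1) g=4 f=6]
step 4: expand (4,1) (f=6, h=2) → closed; open now [(1,2) g=2 f=8, (1,3) g=1 f=8, (2,0) g=3 f=8, (2,4) g=1 f=8, (3,0) g=4 f=8, (3,2) g=2 f=6, (3,3) g=1 f=6, (4,0) g=5 f=8, (5,1) g=5 f=6]

order=[(2,2) → (2,1) → (3,1) → (4,1)]; open=[(1,2) g=2 f=8, (1,3) g=1 f=8, (2,0) g=3 f=8, (2,4) g=1 f=8, (3,0) g=4 f=8, (3,2) g=2 f=6, (3,3) g=1 f=6, (4,0) g=5 f=8, (5,1) g=5 f=6]; closed=[(2,1), (2,2), (2,3), (3,1), (4,1)]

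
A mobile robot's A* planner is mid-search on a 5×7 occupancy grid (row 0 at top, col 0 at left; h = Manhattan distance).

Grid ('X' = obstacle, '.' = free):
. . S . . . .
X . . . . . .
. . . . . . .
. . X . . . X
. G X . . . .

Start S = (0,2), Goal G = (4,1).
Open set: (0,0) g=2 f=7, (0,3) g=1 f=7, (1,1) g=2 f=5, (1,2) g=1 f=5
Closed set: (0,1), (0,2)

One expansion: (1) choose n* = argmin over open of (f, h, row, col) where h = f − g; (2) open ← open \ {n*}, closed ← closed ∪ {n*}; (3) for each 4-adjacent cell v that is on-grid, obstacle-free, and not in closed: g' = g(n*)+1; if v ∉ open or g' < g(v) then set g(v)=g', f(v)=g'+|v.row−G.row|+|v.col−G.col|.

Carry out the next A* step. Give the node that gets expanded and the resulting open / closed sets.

expanded=(1,1); open=[(0,0) g=2 f=7, (0,3) g=1 f=7, (1,2) g=1 f=5, (2,1) g=3 f=5]; closed=[(0,1), (0,2), (1,1)]

step 1: expand (1,1) (f=5, h=3) → closed; open now [(0,0) g=2 f=7, (0,3) g=1 f=7, (1,2) g=1 f=5, (2,1) g=3 f=5]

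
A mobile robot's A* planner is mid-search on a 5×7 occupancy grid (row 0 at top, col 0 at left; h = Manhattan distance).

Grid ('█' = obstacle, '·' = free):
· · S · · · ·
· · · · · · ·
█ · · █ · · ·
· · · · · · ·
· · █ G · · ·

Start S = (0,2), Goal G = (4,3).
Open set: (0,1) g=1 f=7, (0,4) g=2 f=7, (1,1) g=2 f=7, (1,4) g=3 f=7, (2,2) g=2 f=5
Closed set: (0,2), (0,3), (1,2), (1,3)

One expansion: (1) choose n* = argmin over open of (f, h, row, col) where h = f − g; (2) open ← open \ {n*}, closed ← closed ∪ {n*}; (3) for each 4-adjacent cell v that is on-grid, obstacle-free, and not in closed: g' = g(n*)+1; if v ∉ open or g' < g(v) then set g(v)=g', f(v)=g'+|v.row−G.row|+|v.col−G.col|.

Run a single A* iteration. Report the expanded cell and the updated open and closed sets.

step 1: expand (2,2) (f=5, h=3) → closed; open now [(0,1) g=1 f=7, (0,4) g=2 f=7, (1,1) g=2 f=7, (1,4) g=3 f=7, (2,1) g=3 f=7, (3,2) g=3 f=5]

expanded=(2,2); open=[(0,1) g=1 f=7, (0,4) g=2 f=7, (1,1) g=2 f=7, (1,4) g=3 f=7, (2,1) g=3 f=7, (3,2) g=3 f=5]; closed=[(0,2), (0,3), (1,2), (1,3), (2,2)]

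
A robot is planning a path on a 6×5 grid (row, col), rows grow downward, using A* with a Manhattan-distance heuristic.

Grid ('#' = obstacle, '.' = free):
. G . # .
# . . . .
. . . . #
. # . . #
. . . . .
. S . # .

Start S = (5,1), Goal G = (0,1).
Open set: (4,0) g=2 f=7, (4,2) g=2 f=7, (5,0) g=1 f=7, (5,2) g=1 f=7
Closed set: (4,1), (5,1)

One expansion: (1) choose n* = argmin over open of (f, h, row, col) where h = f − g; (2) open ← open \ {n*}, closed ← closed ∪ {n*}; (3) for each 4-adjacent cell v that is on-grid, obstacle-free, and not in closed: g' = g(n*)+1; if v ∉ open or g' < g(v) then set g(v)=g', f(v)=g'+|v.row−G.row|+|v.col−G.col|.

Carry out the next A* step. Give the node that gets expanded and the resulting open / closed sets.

expanded=(4,0); open=[(3,0) g=3 f=7, (4,2) g=2 f=7, (5,0) g=1 f=7, (5,2) g=1 f=7]; closed=[(4,0), (4,1), (5,1)]

step 1: expand (4,0) (f=7, h=5) → closed; open now [(3,0) g=3 f=7, (4,2) g=2 f=7, (5,0) g=1 f=7, (5,2) g=1 f=7]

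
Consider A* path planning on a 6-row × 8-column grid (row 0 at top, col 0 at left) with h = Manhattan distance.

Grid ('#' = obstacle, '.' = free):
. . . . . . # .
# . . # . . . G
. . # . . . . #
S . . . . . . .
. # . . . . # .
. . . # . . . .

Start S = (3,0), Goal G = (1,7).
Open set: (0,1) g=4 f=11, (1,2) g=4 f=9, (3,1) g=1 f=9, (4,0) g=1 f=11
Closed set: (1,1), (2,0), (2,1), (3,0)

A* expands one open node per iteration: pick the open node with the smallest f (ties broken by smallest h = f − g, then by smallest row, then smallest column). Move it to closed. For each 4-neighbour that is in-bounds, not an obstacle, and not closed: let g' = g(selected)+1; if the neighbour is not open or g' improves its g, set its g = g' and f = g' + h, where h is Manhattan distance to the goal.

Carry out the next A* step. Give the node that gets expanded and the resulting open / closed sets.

expanded=(1,2); open=[(0,1) g=4 f=11, (0,2) g=5 f=11, (3,1) g=1 f=9, (4,0) g=1 f=11]; closed=[(1,1), (1,2), (2,0), (2,1), (3,0)]

step 1: expand (1,2) (f=9, h=5) → closed; open now [(0,1) g=4 f=11, (0,2) g=5 f=11, (3,1) g=1 f=9, (4,0) g=1 f=11]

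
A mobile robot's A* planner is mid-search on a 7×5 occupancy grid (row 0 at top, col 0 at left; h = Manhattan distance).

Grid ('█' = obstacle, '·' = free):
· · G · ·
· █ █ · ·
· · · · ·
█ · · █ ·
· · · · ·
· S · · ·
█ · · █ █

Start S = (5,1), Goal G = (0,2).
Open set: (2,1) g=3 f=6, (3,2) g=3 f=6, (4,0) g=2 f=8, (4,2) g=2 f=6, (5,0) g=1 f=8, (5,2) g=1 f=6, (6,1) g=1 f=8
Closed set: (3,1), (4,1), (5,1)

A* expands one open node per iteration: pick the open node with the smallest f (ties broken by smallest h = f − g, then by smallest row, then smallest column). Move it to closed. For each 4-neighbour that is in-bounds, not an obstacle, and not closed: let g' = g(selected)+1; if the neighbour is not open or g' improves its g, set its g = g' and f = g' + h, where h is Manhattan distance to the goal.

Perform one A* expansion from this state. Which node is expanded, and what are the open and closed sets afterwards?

expanded=(2,1); open=[(2,0) g=4 f=8, (2,2) g=4 f=6, (3,2) g=3 f=6, (4,0) g=2 f=8, (4,2) g=2 f=6, (5,0) g=1 f=8, (5,2) g=1 f=6, (6,1) g=1 f=8]; closed=[(2,1), (3,1), (4,1), (5,1)]

step 1: expand (2,1) (f=6, h=3) → closed; open now [(2,0) g=4 f=8, (2,2) g=4 f=6, (3,2) g=3 f=6, (4,0) g=2 f=8, (4,2) g=2 f=6, (5,0) g=1 f=8, (5,2) g=1 f=6, (6,1) g=1 f=8]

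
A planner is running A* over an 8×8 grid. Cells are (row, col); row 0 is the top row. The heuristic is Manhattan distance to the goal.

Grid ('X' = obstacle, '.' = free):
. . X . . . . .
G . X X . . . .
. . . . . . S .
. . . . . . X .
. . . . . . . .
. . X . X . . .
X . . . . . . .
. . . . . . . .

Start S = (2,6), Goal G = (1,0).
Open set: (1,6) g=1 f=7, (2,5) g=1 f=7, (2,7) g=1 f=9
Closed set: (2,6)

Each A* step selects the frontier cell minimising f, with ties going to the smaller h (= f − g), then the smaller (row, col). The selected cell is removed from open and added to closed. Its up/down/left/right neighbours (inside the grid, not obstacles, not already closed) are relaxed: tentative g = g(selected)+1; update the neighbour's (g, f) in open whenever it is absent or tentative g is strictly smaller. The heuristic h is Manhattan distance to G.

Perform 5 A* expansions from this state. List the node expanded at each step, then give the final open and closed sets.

step 1: expand (1,6) (f=7, h=6) → closed; open now [(0,6) g=2 f=9, (1,5) g=2 f=7, (1,7) g=2 f=9, (2,5) g=1 f=7, (2,7) g=1 f=9]
step 2: expand (1,5) (f=7, h=5) → closed; open now [(0,5) g=3 f=9, (0,6) g=2 f=9, (1,4) g=3 f=7, (1,7) g=2 f=9, (2,5) g=1 f=7, (2,7) g=1 f=9]
step 3: expand (1,4) (f=7, h=4) → closed; open now [(0,4) g=4 f=9, (0,5) g=3 f=9, (0,6) g=2 f=9, (1,7) g=2 f=9, (2,4) g=4 f=9, (2,5) g=1 f=7, (2,7) g=1 f=9]
step 4: expand (2,5) (f=7, h=6) → closed; open now [(0,4) g=4 f=9, (0,5) g=3 f=9, (0,6) g=2 f=9, (1,7) g=2 f=9, (2,4) g=2 f=7, (2,7) g=1 f=9, (3,5) g=2 f=9]
step 5: expand (2,4) (f=7, h=5) → closed; open now [(0,4) g=4 f=9, (0,5) g=3 f=9, (0,6) g=2 f=9, (1,7) g=2 f=9, (2,3) g=3 f=7, (2,7) g=1 f=9, (3,4) g=3 f=9, (3,5) g=2 f=9]

order=[(1,6) → (1,5) → (1,4) → (2,5) → (2,4)]; open=[(0,4) g=4 f=9, (0,5) g=3 f=9, (0,6) g=2 f=9, (1,7) g=2 f=9, (2,3) g=3 f=7, (2,7) g=1 f=9, (3,4) g=3 f=9, (3,5) g=2 f=9]; closed=[(1,4), (1,5), (1,6), (2,4), (2,5), (2,6)]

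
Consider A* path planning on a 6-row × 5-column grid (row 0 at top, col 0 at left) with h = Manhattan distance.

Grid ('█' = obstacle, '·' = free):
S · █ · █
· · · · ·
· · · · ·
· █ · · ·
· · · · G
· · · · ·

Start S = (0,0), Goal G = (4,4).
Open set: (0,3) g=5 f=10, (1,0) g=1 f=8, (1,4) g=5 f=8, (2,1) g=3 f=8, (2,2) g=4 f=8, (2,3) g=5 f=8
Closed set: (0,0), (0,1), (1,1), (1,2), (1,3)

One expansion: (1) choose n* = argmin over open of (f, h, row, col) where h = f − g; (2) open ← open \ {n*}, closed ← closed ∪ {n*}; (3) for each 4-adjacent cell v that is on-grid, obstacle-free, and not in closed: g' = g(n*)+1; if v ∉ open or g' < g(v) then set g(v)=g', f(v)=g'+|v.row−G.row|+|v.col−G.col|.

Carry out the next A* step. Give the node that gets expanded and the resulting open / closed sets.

expanded=(1,4); open=[(0,3) g=5 f=10, (1,0) g=1 f=8, (2,1) g=3 f=8, (2,2) g=4 f=8, (2,3) g=5 f=8, (2,4) g=6 f=8]; closed=[(0,0), (0,1), (1,1), (1,2), (1,3), (1,4)]

step 1: expand (1,4) (f=8, h=3) → closed; open now [(0,3) g=5 f=10, (1,0) g=1 f=8, (2,1) g=3 f=8, (2,2) g=4 f=8, (2,3) g=5 f=8, (2,4) g=6 f=8]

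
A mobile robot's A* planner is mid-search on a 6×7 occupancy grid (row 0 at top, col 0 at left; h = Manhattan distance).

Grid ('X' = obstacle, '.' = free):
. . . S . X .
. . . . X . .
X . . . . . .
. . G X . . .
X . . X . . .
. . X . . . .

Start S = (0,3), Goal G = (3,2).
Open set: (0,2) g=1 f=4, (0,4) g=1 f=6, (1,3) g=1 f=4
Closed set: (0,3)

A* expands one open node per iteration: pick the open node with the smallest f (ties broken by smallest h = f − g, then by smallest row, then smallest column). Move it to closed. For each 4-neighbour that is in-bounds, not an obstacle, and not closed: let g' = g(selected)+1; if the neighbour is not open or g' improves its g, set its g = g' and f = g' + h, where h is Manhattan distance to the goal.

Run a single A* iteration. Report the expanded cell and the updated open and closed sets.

step 1: expand (0,2) (f=4, h=3) → closed; open now [(0,1) g=2 f=6, (0,4) g=1 f=6, (1,2) g=2 f=4, (1,3) g=1 f=4]

expanded=(0,2); open=[(0,1) g=2 f=6, (0,4) g=1 f=6, (1,2) g=2 f=4, (1,3) g=1 f=4]; closed=[(0,2), (0,3)]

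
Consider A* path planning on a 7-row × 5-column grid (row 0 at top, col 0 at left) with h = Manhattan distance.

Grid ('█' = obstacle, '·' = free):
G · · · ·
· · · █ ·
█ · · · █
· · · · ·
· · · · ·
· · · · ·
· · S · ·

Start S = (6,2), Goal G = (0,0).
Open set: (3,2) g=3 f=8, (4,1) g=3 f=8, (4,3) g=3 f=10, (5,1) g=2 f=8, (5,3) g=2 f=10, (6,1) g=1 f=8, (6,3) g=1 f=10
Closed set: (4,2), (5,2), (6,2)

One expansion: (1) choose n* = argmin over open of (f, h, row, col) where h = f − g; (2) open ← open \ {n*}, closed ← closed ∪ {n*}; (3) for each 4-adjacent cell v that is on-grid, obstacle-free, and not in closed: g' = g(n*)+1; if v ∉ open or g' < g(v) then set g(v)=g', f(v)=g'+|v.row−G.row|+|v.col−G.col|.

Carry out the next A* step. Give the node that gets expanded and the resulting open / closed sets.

step 1: expand (3,2) (f=8, h=5) → closed; open now [(2,2) g=4 f=8, (3,1) g=4 f=8, (3,3) g=4 f=10, (4,1) g=3 f=8, (4,3) g=3 f=10, (5,1) g=2 f=8, (5,3) g=2 f=10, (6,1) g=1 f=8, (6,3) g=1 f=10]

expanded=(3,2); open=[(2,2) g=4 f=8, (3,1) g=4 f=8, (3,3) g=4 f=10, (4,1) g=3 f=8, (4,3) g=3 f=10, (5,1) g=2 f=8, (5,3) g=2 f=10, (6,1) g=1 f=8, (6,3) g=1 f=10]; closed=[(3,2), (4,2), (5,2), (6,2)]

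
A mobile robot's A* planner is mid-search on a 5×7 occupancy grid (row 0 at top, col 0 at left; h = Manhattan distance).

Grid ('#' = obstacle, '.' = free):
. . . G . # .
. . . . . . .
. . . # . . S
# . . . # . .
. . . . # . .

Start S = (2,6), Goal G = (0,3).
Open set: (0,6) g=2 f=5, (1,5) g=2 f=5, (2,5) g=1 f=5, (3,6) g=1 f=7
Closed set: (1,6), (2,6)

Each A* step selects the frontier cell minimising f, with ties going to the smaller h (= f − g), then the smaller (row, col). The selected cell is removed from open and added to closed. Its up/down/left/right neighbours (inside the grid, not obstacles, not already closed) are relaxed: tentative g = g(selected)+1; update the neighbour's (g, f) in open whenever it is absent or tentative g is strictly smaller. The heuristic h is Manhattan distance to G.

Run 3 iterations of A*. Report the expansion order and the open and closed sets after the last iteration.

order=[(0,6) → (1,5) → (1,4)]; open=[(0,4) g=4 f=5, (1,3) g=4 f=5, (2,4) g=4 f=7, (2,5) g=1 f=5, (3,6) g=1 f=7]; closed=[(0,6), (1,4), (1,5), (1,6), (2,6)]

step 1: expand (0,6) (f=5, h=3) → closed; open now [(1,5) g=2 f=5, (2,5) g=1 f=5, (3,6) g=1 f=7]
step 2: expand (1,5) (f=5, h=3) → closed; open now [(1,4) g=3 f=5, (2,5) g=1 f=5, (3,6) g=1 f=7]
step 3: expand (1,4) (f=5, h=2) → closed; open now [(0,4) g=4 f=5, (1,3) g=4 f=5, (2,4) g=4 f=7, (2,5) g=1 f=5, (3,6) g=1 f=7]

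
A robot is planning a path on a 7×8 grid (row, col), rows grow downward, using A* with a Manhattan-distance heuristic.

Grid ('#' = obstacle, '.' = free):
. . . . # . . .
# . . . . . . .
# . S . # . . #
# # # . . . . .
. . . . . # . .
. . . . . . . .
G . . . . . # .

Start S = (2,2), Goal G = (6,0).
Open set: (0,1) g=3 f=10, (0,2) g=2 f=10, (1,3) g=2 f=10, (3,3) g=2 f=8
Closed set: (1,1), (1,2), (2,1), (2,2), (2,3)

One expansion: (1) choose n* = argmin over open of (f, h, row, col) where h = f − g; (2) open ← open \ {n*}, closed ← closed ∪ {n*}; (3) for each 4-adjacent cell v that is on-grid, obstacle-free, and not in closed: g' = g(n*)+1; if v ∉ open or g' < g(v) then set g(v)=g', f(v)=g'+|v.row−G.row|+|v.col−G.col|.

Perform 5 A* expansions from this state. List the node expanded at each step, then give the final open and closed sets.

order=[(3,3) → (4,3) → (4,2) → (4,1) → (4,0)]; open=[(0,1) g=3 f=10, (0,2) g=2 f=10, (1,3) g=2 f=10, (3,4) g=3 f=10, (4,4) g=4 f=10, (5,0) g=7 f=8, (5,1) g=6 f=8, (5,2) g=5 f=8, (5,3) g=4 f=8]; closed=[(1,1), (1,2), (2,1), (2,2), (2,3), (3,3), (4,0), (4,1), (4,2), (4,3)]

step 1: expand (3,3) (f=8, h=6) → closed; open now [(0,1) g=3 f=10, (0,2) g=2 f=10, (1,3) g=2 f=10, (3,4) g=3 f=10, (4,3) g=3 f=8]
step 2: expand (4,3) (f=8, h=5) → closed; open now [(0,1) g=3 f=10, (0,2) g=2 f=10, (1,3) g=2 f=10, (3,4) g=3 f=10, (4,2) g=4 f=8, (4,4) g=4 f=10, (5,3) g=4 f=8]
step 3: expand (4,2) (f=8, h=4) → closed; open now [(0,1) g=3 f=10, (0,2) g=2 f=10, (1,3) g=2 f=10, (3,4) g=3 f=10, (4,1) g=5 f=8, (4,4) g=4 f=10, (5,2) g=5 f=8, (5,3) g=4 f=8]
step 4: expand (4,1) (f=8, h=3) → closed; open now [(0,1) g=3 f=10, (0,2) g=2 f=10, (1,3) g=2 f=10, (3,4) g=3 f=10, (4,0) g=6 f=8, (4,4) g=4 f=10, (5,1) g=6 f=8, (5,2) g=5 f=8, (5,3) g=4 f=8]
step 5: expand (4,0) (f=8, h=2) → closed; open now [(0,1) g=3 f=10, (0,2) g=2 f=10, (1,3) g=2 f=10, (3,4) g=3 f=10, (4,4) g=4 f=10, (5,0) g=7 f=8, (5,1) g=6 f=8, (5,2) g=5 f=8, (5,3) g=4 f=8]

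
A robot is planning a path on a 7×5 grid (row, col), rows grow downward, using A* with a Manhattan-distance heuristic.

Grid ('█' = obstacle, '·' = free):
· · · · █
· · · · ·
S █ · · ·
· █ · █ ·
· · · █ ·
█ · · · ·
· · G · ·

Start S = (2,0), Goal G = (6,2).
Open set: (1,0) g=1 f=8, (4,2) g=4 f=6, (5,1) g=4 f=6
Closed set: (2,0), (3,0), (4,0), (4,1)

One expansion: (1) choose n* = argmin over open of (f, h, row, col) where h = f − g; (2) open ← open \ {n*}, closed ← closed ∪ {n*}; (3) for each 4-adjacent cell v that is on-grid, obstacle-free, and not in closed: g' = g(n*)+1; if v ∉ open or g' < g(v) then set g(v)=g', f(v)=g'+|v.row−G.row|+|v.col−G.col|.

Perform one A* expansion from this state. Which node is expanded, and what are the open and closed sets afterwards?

step 1: expand (4,2) (f=6, h=2) → closed; open now [(1,0) g=1 f=8, (3,2) g=5 f=8, (5,1) g=4 f=6, (5,2) g=5 f=6]

expanded=(4,2); open=[(1,0) g=1 f=8, (3,2) g=5 f=8, (5,1) g=4 f=6, (5,2) g=5 f=6]; closed=[(2,0), (3,0), (4,0), (4,1), (4,2)]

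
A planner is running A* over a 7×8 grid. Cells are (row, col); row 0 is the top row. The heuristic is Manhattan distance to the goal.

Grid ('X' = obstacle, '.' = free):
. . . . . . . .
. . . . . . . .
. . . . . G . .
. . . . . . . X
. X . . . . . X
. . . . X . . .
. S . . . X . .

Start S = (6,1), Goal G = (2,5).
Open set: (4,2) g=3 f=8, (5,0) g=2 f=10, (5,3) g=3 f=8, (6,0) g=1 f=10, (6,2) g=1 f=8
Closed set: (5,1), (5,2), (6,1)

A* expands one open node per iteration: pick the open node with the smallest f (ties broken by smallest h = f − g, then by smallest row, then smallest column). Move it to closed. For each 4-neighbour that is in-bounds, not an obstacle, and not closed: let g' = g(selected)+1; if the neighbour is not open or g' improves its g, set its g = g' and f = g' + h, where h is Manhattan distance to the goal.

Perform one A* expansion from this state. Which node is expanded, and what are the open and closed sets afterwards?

step 1: expand (4,2) (f=8, h=5) → closed; open now [(3,2) g=4 f=8, (4,3) g=4 f=8, (5,0) g=2 f=10, (5,3) g=3 f=8, (6,0) g=1 f=10, (6,2) g=1 f=8]

expanded=(4,2); open=[(3,2) g=4 f=8, (4,3) g=4 f=8, (5,0) g=2 f=10, (5,3) g=3 f=8, (6,0) g=1 f=10, (6,2) g=1 f=8]; closed=[(4,2), (5,1), (5,2), (6,1)]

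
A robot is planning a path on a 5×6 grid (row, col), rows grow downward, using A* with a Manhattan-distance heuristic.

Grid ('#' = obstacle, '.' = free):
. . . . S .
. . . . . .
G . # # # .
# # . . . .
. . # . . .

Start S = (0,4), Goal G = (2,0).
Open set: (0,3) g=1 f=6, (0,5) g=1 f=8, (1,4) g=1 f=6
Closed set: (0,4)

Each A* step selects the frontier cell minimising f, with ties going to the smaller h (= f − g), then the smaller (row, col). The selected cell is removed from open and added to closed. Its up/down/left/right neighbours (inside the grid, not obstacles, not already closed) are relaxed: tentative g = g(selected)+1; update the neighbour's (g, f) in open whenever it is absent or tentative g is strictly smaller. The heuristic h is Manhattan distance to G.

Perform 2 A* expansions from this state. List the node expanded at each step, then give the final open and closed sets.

step 1: expand (0,3) (f=6, h=5) → closed; open now [(0,2) g=2 f=6, (0,5) g=1 f=8, (1,3) g=2 f=6, (1,4) g=1 f=6]
step 2: expand (0,2) (f=6, h=4) → closed; open now [(0,1) g=3 f=6, (0,5) g=1 f=8, (1,2) g=3 f=6, (1,3) g=2 f=6, (1,4) g=1 f=6]

order=[(0,3) → (0,2)]; open=[(0,1) g=3 f=6, (0,5) g=1 f=8, (1,2) g=3 f=6, (1,3) g=2 f=6, (1,4) g=1 f=6]; closed=[(0,2), (0,3), (0,4)]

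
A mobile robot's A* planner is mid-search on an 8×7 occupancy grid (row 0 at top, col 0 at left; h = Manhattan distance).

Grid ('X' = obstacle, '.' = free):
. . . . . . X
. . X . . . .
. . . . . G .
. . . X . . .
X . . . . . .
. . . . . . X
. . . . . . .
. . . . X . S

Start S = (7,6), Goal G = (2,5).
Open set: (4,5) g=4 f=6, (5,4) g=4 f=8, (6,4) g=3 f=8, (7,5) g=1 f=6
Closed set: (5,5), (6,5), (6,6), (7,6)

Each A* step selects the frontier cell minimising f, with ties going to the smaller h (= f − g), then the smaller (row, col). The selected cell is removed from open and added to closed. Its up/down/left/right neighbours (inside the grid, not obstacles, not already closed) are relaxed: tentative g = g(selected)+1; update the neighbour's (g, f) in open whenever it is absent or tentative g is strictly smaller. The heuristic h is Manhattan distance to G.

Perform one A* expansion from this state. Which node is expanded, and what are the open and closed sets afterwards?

step 1: expand (4,5) (f=6, h=2) → closed; open now [(3,5) g=5 f=6, (4,4) g=5 f=8, (4,6) g=5 f=8, (5,4) g=4 f=8, (6,4) g=3 f=8, (7,5) g=1 f=6]

expanded=(4,5); open=[(3,5) g=5 f=6, (4,4) g=5 f=8, (4,6) g=5 f=8, (5,4) g=4 f=8, (6,4) g=3 f=8, (7,5) g=1 f=6]; closed=[(4,5), (5,5), (6,5), (6,6), (7,6)]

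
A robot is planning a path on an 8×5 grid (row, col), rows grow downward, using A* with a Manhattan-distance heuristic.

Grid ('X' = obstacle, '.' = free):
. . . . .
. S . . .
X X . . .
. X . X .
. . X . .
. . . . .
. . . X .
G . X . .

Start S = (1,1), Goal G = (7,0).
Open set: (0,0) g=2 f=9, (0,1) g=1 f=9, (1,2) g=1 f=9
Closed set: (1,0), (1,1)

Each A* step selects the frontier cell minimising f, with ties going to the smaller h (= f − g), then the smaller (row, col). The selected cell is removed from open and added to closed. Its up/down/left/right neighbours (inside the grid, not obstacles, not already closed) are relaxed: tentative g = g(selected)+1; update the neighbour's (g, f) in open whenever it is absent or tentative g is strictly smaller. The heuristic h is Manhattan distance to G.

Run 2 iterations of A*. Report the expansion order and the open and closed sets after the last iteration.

step 1: expand (0,0) (f=9, h=7) → closed; open now [(0,1) g=1 f=9, (1,2) g=1 f=9]
step 2: expand (0,1) (f=9, h=8) → closed; open now [(0,2) g=2 f=11, (1,2) g=1 f=9]

order=[(0,0) → (0,1)]; open=[(0,2) g=2 f=11, (1,2) g=1 f=9]; closed=[(0,0), (0,1), (1,0), (1,1)]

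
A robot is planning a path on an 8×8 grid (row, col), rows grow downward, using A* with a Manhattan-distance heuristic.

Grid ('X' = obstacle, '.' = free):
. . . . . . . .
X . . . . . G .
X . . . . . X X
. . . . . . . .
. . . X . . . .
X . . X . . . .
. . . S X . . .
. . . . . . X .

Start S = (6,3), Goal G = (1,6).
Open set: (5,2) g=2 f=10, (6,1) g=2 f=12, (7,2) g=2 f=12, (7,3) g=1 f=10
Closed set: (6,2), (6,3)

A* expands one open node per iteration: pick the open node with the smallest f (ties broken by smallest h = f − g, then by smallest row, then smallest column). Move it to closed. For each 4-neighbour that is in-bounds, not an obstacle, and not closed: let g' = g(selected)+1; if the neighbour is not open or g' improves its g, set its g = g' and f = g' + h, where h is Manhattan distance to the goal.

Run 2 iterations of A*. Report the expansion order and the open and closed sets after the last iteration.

order=[(5,2) → (4,2)]; open=[(3,2) g=4 f=10, (4,1) g=4 f=12, (5,1) g=3 f=12, (6,1) g=2 f=12, (7,2) g=2 f=12, (7,3) g=1 f=10]; closed=[(4,2), (5,2), (6,2), (6,3)]

step 1: expand (5,2) (f=10, h=8) → closed; open now [(4,2) g=3 f=10, (5,1) g=3 f=12, (6,1) g=2 f=12, (7,2) g=2 f=12, (7,3) g=1 f=10]
step 2: expand (4,2) (f=10, h=7) → closed; open now [(3,2) g=4 f=10, (4,1) g=4 f=12, (5,1) g=3 f=12, (6,1) g=2 f=12, (7,2) g=2 f=12, (7,3) g=1 f=10]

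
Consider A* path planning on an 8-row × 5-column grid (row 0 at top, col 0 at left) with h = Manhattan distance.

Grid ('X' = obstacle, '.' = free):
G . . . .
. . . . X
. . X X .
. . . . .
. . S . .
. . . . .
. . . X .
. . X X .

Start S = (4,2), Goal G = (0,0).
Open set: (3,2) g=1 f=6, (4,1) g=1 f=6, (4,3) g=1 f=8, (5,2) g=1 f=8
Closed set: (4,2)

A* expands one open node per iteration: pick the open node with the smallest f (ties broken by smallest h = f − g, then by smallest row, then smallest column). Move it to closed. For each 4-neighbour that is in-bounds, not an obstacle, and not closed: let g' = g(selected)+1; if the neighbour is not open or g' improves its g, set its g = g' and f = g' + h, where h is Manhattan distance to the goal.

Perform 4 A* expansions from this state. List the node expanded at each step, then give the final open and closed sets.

step 1: expand (3,2) (f=6, h=5) → closed; open now [(3,1) g=2 f=6, (3,3) g=2 f=8, (4,1) g=1 f=6, (4,3) g=1 f=8, (5,2) g=1 f=8]
step 2: expand (3,1) (f=6, h=4) → closed; open now [(2,1) g=3 f=6, (3,0) g=3 f=6, (3,3) g=2 f=8, (4,1) g=1 f=6, (4,3) g=1 f=8, (5,2) g=1 f=8]
step 3: expand (2,1) (f=6, h=3) → closed; open now [(1,1) g=4 f=6, (2,0) g=4 f=6, (3,0) g=3 f=6, (3,3) g=2 f=8, (4,1) g=1 f=6, (4,3) g=1 f=8, (5,2) g=1 f=8]
step 4: expand (1,1) (f=6, h=2) → closed; open now [(0,1) g=5 f=6, (1,0) g=5 f=6, (1,2) g=5 f=8, (2,0) g=4 f=6, (3,0) g=3 f=6, (3,3) g=2 f=8, (4,1) g=1 f=6, (4,3) g=1 f=8, (5,2) g=1 f=8]

order=[(3,2) → (3,1) → (2,1) → (1,1)]; open=[(0,1) g=5 f=6, (1,0) g=5 f=6, (1,2) g=5 f=8, (2,0) g=4 f=6, (3,0) g=3 f=6, (3,3) g=2 f=8, (4,1) g=1 f=6, (4,3) g=1 f=8, (5,2) g=1 f=8]; closed=[(1,1), (2,1), (3,1), (3,2), (4,2)]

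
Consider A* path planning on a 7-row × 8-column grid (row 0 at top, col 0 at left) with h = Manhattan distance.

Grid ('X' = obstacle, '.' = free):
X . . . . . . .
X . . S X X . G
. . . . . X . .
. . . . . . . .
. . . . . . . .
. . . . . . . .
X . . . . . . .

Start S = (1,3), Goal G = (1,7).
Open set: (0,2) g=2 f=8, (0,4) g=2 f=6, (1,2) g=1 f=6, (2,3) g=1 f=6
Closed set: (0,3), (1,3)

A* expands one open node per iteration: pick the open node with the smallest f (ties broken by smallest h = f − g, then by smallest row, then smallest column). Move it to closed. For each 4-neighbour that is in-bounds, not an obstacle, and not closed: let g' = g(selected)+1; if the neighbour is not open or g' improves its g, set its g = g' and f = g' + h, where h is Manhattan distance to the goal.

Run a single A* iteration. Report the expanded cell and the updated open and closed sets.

expanded=(0,4); open=[(0,2) g=2 f=8, (0,5) g=3 f=6, (1,2) g=1 f=6, (2,3) g=1 f=6]; closed=[(0,3), (0,4), (1,3)]

step 1: expand (0,4) (f=6, h=4) → closed; open now [(0,2) g=2 f=8, (0,5) g=3 f=6, (1,2) g=1 f=6, (2,3) g=1 f=6]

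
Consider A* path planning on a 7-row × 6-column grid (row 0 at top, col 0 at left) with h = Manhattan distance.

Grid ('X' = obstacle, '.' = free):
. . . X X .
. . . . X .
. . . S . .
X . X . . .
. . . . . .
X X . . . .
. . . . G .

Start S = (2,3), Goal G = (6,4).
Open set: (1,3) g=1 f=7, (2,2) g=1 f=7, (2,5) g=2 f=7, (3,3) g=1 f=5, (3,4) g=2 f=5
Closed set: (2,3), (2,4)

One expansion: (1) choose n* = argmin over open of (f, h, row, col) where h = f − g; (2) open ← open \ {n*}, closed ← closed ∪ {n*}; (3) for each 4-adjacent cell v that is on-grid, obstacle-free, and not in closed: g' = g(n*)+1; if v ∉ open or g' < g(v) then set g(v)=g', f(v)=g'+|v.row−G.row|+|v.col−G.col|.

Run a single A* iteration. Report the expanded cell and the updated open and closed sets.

expanded=(3,4); open=[(1,3) g=1 f=7, (2,2) g=1 f=7, (2,5) g=2 f=7, (3,3) g=1 f=5, (3,5) g=3 f=7, (4,4) g=3 f=5]; closed=[(2,3), (2,4), (3,4)]

step 1: expand (3,4) (f=5, h=3) → closed; open now [(1,3) g=1 f=7, (2,2) g=1 f=7, (2,5) g=2 f=7, (3,3) g=1 f=5, (3,5) g=3 f=7, (4,4) g=3 f=5]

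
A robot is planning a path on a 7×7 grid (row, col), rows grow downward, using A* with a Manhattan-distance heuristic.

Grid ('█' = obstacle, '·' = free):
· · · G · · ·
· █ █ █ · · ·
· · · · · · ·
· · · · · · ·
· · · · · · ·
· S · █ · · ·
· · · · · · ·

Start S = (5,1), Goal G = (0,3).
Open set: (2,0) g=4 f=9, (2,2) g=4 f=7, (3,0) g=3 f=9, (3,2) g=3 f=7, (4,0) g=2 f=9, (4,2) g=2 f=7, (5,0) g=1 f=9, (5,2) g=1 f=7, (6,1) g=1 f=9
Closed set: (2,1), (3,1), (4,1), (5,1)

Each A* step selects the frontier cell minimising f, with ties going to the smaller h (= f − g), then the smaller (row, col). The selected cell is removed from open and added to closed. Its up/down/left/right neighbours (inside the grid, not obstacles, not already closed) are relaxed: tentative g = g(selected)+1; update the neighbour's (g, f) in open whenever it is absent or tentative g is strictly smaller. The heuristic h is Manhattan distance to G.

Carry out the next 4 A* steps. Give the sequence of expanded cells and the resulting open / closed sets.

step 1: expand (2,2) (f=7, h=3) → closed; open now [(2,0) g=4 f=9, (2,3) g=5 f=7, (3,0) g=3 f=9, (3,2) g=3 f=7, (4,0) g=2 f=9, (4,2) g=2 f=7, (5,0) g=1 f=9, (5,2) g=1 f=7, (6,1) g=1 f=9]
step 2: expand (2,3) (f=7, h=2) → closed; open now [(2,0) g=4 f=9, (2,4) g=6 f=9, (3,0) g=3 f=9, (3,2) g=3 f=7, (3,3) g=6 f=9, (4,0) g=2 f=9, (4,2) g=2 f=7, (5,0) g=1 f=9, (5,2) g=1 f=7, (6,1) g=1 f=9]
step 3: expand (3,2) (f=7, h=4) → closed; open now [(2,0) g=4 f=9, (2,4) g=6 f=9, (3,0) g=3 f=9, (3,3) g=4 f=7, (4,0) g=2 f=9, (4,2) g=2 f=7, (5,0) g=1 f=9, (5,2) g=1 f=7, (6,1) g=1 f=9]
step 4: expand (3,3) (f=7, h=3) → closed; open now [(2,0) g=4 f=9, (2,4) g=6 f=9, (3,0) g=3 f=9, (3,4) g=5 f=9, (4,0) g=2 f=9, (4,2) g=2 f=7, (4,3) g=5 f=9, (5,0) g=1 f=9, (5,2) g=1 f=7, (6,1) g=1 f=9]

order=[(2,2) → (2,3) → (3,2) → (3,3)]; open=[(2,0) g=4 f=9, (2,4) g=6 f=9, (3,0) g=3 f=9, (3,4) g=5 f=9, (4,0) g=2 f=9, (4,2) g=2 f=7, (4,3) g=5 f=9, (5,0) g=1 f=9, (5,2) g=1 f=7, (6,1) g=1 f=9]; closed=[(2,1), (2,2), (2,3), (3,1), (3,2), (3,3), (4,1), (5,1)]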